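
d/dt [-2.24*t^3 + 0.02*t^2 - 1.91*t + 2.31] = -6.72*t^2 + 0.04*t - 1.91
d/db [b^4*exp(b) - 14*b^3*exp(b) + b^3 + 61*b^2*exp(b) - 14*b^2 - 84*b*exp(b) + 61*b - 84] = b^4*exp(b) - 10*b^3*exp(b) + 19*b^2*exp(b) + 3*b^2 + 38*b*exp(b) - 28*b - 84*exp(b) + 61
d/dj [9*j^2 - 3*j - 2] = 18*j - 3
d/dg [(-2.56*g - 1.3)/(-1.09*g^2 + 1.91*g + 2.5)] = (2.7904*g^2 - 4.8896*g - (2.18*g - 1.91)*(2.56*g + 1.3) - 6.4)/(-1.09*g^2 + 1.91*g + 2.5)^2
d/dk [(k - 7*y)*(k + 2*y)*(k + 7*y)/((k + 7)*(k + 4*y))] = (-(k + 7)*(k - 7*y)*(k + 2*y)*(k + 7*y) + (k + 7)*(k + 4*y)*((k - 7*y)*(k + 2*y) + (k - 7*y)*(k + 7*y) + (k + 2*y)*(k + 7*y)) - (k - 7*y)*(k + 2*y)*(k + 4*y)*(k + 7*y))/((k + 7)^2*(k + 4*y)^2)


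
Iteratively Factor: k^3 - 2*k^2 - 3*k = (k + 1)*(k^2 - 3*k) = (k - 3)*(k + 1)*(k)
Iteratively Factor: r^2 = (r)*(r)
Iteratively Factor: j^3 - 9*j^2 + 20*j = (j - 4)*(j^2 - 5*j) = j*(j - 4)*(j - 5)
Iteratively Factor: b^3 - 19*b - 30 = (b + 3)*(b^2 - 3*b - 10) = (b - 5)*(b + 3)*(b + 2)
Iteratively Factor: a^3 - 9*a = (a + 3)*(a^2 - 3*a) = a*(a + 3)*(a - 3)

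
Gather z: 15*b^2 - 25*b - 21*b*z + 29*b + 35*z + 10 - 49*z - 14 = 15*b^2 + 4*b + z*(-21*b - 14) - 4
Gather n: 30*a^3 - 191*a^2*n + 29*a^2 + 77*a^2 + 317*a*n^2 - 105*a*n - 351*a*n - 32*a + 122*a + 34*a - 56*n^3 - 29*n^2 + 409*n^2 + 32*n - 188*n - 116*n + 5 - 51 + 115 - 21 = 30*a^3 + 106*a^2 + 124*a - 56*n^3 + n^2*(317*a + 380) + n*(-191*a^2 - 456*a - 272) + 48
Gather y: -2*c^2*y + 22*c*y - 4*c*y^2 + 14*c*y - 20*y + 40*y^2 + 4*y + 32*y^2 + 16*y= y^2*(72 - 4*c) + y*(-2*c^2 + 36*c)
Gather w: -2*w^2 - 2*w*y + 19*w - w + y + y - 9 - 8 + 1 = -2*w^2 + w*(18 - 2*y) + 2*y - 16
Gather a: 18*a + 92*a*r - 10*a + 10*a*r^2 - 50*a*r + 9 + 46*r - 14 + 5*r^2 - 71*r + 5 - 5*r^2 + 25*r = a*(10*r^2 + 42*r + 8)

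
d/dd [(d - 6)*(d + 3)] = 2*d - 3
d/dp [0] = 0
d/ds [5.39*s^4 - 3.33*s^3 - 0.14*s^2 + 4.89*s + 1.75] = 21.56*s^3 - 9.99*s^2 - 0.28*s + 4.89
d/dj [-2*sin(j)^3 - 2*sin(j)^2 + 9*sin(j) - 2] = (-6*sin(j)^2 - 4*sin(j) + 9)*cos(j)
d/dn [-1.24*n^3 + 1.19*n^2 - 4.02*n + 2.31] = -3.72*n^2 + 2.38*n - 4.02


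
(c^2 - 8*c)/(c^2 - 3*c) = (c - 8)/(c - 3)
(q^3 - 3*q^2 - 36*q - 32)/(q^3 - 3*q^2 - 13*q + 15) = (q^3 - 3*q^2 - 36*q - 32)/(q^3 - 3*q^2 - 13*q + 15)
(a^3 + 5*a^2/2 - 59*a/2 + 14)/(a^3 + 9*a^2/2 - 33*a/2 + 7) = (a - 4)/(a - 2)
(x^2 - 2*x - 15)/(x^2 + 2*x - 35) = (x + 3)/(x + 7)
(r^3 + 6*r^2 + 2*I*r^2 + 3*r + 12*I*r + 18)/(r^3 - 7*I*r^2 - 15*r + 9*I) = (r^2 + 3*r*(2 + I) + 18*I)/(r^2 - 6*I*r - 9)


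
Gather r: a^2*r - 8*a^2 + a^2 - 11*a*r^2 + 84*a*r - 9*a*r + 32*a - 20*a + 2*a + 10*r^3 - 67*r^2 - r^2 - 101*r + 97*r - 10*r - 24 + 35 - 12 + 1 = -7*a^2 + 14*a + 10*r^3 + r^2*(-11*a - 68) + r*(a^2 + 75*a - 14)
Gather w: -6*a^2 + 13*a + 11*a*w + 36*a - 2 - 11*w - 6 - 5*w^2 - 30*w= -6*a^2 + 49*a - 5*w^2 + w*(11*a - 41) - 8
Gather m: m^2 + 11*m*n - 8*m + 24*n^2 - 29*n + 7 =m^2 + m*(11*n - 8) + 24*n^2 - 29*n + 7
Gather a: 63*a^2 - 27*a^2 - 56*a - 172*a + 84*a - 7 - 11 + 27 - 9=36*a^2 - 144*a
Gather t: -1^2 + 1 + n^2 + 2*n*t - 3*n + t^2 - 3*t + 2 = n^2 - 3*n + t^2 + t*(2*n - 3) + 2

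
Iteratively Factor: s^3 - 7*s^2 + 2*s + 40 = (s + 2)*(s^2 - 9*s + 20) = (s - 4)*(s + 2)*(s - 5)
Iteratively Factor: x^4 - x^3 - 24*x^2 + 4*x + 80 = (x + 2)*(x^3 - 3*x^2 - 18*x + 40) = (x - 2)*(x + 2)*(x^2 - x - 20) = (x - 2)*(x + 2)*(x + 4)*(x - 5)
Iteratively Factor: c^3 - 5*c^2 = (c)*(c^2 - 5*c) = c^2*(c - 5)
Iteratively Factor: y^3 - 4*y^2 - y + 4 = (y + 1)*(y^2 - 5*y + 4) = (y - 1)*(y + 1)*(y - 4)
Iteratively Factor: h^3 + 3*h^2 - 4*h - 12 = (h - 2)*(h^2 + 5*h + 6) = (h - 2)*(h + 2)*(h + 3)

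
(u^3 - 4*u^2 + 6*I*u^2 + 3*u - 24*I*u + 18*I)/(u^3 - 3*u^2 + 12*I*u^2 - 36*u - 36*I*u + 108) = (u - 1)/(u + 6*I)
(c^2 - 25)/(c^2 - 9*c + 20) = (c + 5)/(c - 4)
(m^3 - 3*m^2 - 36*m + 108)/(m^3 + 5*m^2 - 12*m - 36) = (m - 6)/(m + 2)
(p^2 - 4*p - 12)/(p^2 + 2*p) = (p - 6)/p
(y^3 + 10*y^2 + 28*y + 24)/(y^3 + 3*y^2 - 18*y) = (y^2 + 4*y + 4)/(y*(y - 3))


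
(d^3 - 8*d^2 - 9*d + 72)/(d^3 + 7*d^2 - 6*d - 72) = (d^2 - 5*d - 24)/(d^2 + 10*d + 24)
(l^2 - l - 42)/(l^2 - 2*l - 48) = (l - 7)/(l - 8)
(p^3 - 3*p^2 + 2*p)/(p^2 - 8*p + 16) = p*(p^2 - 3*p + 2)/(p^2 - 8*p + 16)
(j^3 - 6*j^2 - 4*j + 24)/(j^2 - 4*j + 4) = (j^2 - 4*j - 12)/(j - 2)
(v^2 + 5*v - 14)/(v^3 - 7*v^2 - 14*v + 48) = (v + 7)/(v^2 - 5*v - 24)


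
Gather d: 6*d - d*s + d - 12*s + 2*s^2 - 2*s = d*(7 - s) + 2*s^2 - 14*s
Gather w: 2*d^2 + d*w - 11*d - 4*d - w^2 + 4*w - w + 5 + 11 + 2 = 2*d^2 - 15*d - w^2 + w*(d + 3) + 18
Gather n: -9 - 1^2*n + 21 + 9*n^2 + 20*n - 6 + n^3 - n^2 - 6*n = n^3 + 8*n^2 + 13*n + 6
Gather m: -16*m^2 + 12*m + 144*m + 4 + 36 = -16*m^2 + 156*m + 40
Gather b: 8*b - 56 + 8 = 8*b - 48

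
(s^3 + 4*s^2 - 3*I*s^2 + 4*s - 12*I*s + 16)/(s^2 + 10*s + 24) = (s^2 - 3*I*s + 4)/(s + 6)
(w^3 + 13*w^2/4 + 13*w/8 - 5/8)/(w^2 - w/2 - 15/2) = (4*w^2 + 3*w - 1)/(4*(w - 3))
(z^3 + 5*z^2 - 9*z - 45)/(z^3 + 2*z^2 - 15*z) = (z + 3)/z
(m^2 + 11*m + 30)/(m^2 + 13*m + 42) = (m + 5)/(m + 7)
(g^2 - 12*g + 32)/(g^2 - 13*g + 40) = (g - 4)/(g - 5)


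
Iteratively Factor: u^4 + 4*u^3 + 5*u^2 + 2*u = (u + 2)*(u^3 + 2*u^2 + u) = (u + 1)*(u + 2)*(u^2 + u) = u*(u + 1)*(u + 2)*(u + 1)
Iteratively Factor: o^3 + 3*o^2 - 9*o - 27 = (o + 3)*(o^2 - 9) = (o + 3)^2*(o - 3)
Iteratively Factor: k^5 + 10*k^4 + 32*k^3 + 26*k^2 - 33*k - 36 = (k + 3)*(k^4 + 7*k^3 + 11*k^2 - 7*k - 12) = (k + 3)^2*(k^3 + 4*k^2 - k - 4) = (k + 1)*(k + 3)^2*(k^2 + 3*k - 4) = (k + 1)*(k + 3)^2*(k + 4)*(k - 1)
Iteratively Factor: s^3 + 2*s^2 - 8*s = (s - 2)*(s^2 + 4*s) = s*(s - 2)*(s + 4)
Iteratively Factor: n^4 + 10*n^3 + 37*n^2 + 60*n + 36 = (n + 2)*(n^3 + 8*n^2 + 21*n + 18) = (n + 2)*(n + 3)*(n^2 + 5*n + 6) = (n + 2)^2*(n + 3)*(n + 3)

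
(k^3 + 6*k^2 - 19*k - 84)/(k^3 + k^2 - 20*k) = (k^2 + 10*k + 21)/(k*(k + 5))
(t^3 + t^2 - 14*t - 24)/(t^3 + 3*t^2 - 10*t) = (t^3 + t^2 - 14*t - 24)/(t*(t^2 + 3*t - 10))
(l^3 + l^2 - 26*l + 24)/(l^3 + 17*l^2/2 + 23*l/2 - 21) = 2*(l - 4)/(2*l + 7)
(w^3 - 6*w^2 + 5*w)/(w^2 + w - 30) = w*(w - 1)/(w + 6)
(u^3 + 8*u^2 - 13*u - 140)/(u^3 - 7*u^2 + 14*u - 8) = (u^2 + 12*u + 35)/(u^2 - 3*u + 2)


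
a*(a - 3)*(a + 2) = a^3 - a^2 - 6*a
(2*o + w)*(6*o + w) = 12*o^2 + 8*o*w + w^2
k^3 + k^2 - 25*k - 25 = (k - 5)*(k + 1)*(k + 5)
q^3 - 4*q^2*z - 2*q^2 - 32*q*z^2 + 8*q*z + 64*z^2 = (q - 2)*(q - 8*z)*(q + 4*z)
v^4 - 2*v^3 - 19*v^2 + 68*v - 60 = (v - 3)*(v - 2)^2*(v + 5)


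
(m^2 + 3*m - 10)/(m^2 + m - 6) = (m + 5)/(m + 3)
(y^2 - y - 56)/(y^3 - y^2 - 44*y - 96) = (y + 7)/(y^2 + 7*y + 12)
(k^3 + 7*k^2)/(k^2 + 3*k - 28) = k^2/(k - 4)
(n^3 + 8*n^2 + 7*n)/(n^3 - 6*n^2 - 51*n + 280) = n*(n + 1)/(n^2 - 13*n + 40)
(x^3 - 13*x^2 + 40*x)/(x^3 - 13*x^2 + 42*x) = (x^2 - 13*x + 40)/(x^2 - 13*x + 42)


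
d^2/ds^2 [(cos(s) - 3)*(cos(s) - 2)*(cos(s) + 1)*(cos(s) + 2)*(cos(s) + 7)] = -25*cos(s)^5 - 80*cos(s)^4 + 209*cos(s)^3 + 224*cos(s)^2 - 194*cos(s) - 82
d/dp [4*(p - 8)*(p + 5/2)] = 8*p - 22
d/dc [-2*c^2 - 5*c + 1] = -4*c - 5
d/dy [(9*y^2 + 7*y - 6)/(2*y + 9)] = 3*(6*y^2 + 54*y + 25)/(4*y^2 + 36*y + 81)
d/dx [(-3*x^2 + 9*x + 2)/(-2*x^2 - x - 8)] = 7*(3*x^2 + 8*x - 10)/(4*x^4 + 4*x^3 + 33*x^2 + 16*x + 64)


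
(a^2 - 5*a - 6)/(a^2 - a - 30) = (a + 1)/(a + 5)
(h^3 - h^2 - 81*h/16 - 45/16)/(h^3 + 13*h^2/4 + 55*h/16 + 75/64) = 4*(h - 3)/(4*h + 5)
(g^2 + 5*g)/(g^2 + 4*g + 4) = g*(g + 5)/(g^2 + 4*g + 4)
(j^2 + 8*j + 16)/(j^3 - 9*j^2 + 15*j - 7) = (j^2 + 8*j + 16)/(j^3 - 9*j^2 + 15*j - 7)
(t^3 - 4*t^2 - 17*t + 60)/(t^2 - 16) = (t^2 - 8*t + 15)/(t - 4)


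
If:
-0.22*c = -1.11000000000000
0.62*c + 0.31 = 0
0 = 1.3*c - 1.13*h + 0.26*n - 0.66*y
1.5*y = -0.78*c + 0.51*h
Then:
No Solution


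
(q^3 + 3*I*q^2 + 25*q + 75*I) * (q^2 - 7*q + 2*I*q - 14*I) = q^5 - 7*q^4 + 5*I*q^4 + 19*q^3 - 35*I*q^3 - 133*q^2 + 125*I*q^2 - 150*q - 875*I*q + 1050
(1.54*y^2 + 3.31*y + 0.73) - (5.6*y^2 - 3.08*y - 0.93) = -4.06*y^2 + 6.39*y + 1.66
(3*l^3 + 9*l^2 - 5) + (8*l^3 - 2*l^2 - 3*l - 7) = 11*l^3 + 7*l^2 - 3*l - 12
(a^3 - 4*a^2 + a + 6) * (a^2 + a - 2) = a^5 - 3*a^4 - 5*a^3 + 15*a^2 + 4*a - 12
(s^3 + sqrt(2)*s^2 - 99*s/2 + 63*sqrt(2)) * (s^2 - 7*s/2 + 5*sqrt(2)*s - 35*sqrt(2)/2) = s^5 - 7*s^4/2 + 6*sqrt(2)*s^4 - 79*s^3/2 - 21*sqrt(2)*s^3 - 369*sqrt(2)*s^2/2 + 553*s^2/4 + 630*s + 2583*sqrt(2)*s/4 - 2205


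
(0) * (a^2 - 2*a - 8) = 0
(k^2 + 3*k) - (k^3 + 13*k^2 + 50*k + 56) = -k^3 - 12*k^2 - 47*k - 56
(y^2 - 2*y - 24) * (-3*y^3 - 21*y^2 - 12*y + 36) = -3*y^5 - 15*y^4 + 102*y^3 + 564*y^2 + 216*y - 864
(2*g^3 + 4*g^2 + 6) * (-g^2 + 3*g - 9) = -2*g^5 + 2*g^4 - 6*g^3 - 42*g^2 + 18*g - 54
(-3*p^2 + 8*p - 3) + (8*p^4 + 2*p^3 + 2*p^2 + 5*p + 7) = 8*p^4 + 2*p^3 - p^2 + 13*p + 4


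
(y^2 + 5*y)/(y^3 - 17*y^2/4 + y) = 4*(y + 5)/(4*y^2 - 17*y + 4)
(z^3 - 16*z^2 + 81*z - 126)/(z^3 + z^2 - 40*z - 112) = (z^2 - 9*z + 18)/(z^2 + 8*z + 16)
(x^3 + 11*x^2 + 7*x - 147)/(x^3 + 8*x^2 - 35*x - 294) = (x - 3)/(x - 6)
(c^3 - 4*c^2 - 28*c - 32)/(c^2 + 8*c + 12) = (c^2 - 6*c - 16)/(c + 6)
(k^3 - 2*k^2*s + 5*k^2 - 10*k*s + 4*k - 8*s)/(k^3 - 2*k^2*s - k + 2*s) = (k + 4)/(k - 1)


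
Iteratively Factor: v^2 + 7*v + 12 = (v + 4)*(v + 3)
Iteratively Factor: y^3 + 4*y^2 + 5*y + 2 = (y + 1)*(y^2 + 3*y + 2) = (y + 1)^2*(y + 2)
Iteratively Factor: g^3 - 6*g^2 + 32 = (g + 2)*(g^2 - 8*g + 16) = (g - 4)*(g + 2)*(g - 4)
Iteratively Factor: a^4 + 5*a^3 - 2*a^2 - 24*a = (a)*(a^3 + 5*a^2 - 2*a - 24) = a*(a + 3)*(a^2 + 2*a - 8) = a*(a + 3)*(a + 4)*(a - 2)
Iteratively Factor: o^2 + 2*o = (o + 2)*(o)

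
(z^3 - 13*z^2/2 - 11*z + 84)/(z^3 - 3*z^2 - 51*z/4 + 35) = 2*(z - 6)/(2*z - 5)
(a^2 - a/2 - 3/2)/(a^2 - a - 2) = (a - 3/2)/(a - 2)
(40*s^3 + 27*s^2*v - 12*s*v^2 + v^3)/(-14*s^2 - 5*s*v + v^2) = (-40*s^3 - 27*s^2*v + 12*s*v^2 - v^3)/(14*s^2 + 5*s*v - v^2)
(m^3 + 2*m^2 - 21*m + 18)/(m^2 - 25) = (m^3 + 2*m^2 - 21*m + 18)/(m^2 - 25)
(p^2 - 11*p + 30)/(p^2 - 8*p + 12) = (p - 5)/(p - 2)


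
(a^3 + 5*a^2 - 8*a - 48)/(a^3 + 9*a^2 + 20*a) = (a^2 + a - 12)/(a*(a + 5))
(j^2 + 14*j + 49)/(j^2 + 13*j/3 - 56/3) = 3*(j + 7)/(3*j - 8)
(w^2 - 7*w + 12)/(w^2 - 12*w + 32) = (w - 3)/(w - 8)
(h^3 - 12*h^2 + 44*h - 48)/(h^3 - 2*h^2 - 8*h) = (h^2 - 8*h + 12)/(h*(h + 2))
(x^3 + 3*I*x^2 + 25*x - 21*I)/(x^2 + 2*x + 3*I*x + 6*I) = (x^3 + 3*I*x^2 + 25*x - 21*I)/(x^2 + x*(2 + 3*I) + 6*I)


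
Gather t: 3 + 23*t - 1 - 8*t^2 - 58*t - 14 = -8*t^2 - 35*t - 12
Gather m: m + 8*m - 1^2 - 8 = 9*m - 9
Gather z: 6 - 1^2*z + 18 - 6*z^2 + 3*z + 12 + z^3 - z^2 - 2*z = z^3 - 7*z^2 + 36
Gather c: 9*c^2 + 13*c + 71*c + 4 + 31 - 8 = 9*c^2 + 84*c + 27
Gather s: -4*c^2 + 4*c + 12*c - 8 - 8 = -4*c^2 + 16*c - 16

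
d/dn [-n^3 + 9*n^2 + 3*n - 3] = -3*n^2 + 18*n + 3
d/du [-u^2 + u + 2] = 1 - 2*u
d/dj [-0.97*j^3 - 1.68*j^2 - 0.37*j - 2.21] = -2.91*j^2 - 3.36*j - 0.37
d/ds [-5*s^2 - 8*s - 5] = -10*s - 8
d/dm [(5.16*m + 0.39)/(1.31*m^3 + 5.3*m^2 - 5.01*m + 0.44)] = (-13.5192*m^3 - 28.8807*m^2 - 4.134*m + 4.2243)/(1.7161*m^6 + 13.886*m^5 + 14.9638*m^4 - 51.9532*m^3 + 29.7641*m^2 - 4.4088*m + 0.1936)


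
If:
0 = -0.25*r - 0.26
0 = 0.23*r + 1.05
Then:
No Solution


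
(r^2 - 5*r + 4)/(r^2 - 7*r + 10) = (r^2 - 5*r + 4)/(r^2 - 7*r + 10)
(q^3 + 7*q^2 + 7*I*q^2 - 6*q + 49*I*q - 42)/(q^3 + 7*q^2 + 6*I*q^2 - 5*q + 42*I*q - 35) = (q + 6*I)/(q + 5*I)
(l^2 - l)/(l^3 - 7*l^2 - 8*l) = (1 - l)/(-l^2 + 7*l + 8)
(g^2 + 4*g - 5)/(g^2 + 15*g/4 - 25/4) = 4*(g - 1)/(4*g - 5)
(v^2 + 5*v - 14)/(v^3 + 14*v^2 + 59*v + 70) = (v - 2)/(v^2 + 7*v + 10)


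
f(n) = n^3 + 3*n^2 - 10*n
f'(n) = 3*n^2 + 6*n - 10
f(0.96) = -5.95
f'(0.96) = -1.48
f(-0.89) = 10.57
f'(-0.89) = -12.96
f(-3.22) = 29.92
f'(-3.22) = 1.79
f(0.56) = -4.48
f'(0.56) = -5.70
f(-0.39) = 4.30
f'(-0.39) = -11.88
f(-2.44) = 27.73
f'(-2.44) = -6.78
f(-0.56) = 6.37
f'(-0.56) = -12.42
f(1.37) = -5.50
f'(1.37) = 3.85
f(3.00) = 24.00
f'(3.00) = 35.00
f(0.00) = 0.00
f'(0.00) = -10.00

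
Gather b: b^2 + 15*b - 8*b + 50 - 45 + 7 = b^2 + 7*b + 12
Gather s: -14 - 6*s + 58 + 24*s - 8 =18*s + 36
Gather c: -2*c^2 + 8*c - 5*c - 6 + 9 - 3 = -2*c^2 + 3*c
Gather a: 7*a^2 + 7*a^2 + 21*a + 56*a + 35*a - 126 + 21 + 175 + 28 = 14*a^2 + 112*a + 98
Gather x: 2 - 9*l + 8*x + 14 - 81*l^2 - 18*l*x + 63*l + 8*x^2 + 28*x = -81*l^2 + 54*l + 8*x^2 + x*(36 - 18*l) + 16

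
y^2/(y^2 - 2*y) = y/(y - 2)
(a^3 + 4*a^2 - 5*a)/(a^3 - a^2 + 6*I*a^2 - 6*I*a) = (a + 5)/(a + 6*I)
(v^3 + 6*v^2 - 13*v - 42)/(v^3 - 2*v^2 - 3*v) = (v^2 + 9*v + 14)/(v*(v + 1))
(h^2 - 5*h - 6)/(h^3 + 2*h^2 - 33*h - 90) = (h + 1)/(h^2 + 8*h + 15)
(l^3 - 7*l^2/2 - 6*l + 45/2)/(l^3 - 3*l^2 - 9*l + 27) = (l + 5/2)/(l + 3)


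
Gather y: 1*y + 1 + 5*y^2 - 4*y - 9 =5*y^2 - 3*y - 8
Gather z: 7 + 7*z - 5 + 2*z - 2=9*z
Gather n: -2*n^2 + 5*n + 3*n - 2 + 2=-2*n^2 + 8*n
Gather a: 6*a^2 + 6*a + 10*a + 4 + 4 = 6*a^2 + 16*a + 8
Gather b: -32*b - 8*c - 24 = -32*b - 8*c - 24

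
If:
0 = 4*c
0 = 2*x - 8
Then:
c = 0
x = 4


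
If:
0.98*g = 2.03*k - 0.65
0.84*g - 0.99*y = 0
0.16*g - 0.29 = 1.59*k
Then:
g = -1.32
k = -0.31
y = -1.12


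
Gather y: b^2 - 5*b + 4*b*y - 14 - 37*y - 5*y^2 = b^2 - 5*b - 5*y^2 + y*(4*b - 37) - 14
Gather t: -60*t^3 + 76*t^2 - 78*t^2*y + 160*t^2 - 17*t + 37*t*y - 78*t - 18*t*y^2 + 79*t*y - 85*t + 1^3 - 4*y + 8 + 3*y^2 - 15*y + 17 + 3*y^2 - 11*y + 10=-60*t^3 + t^2*(236 - 78*y) + t*(-18*y^2 + 116*y - 180) + 6*y^2 - 30*y + 36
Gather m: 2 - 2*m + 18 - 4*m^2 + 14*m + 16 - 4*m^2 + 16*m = -8*m^2 + 28*m + 36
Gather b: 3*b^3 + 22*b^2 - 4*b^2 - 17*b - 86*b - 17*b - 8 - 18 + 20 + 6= 3*b^3 + 18*b^2 - 120*b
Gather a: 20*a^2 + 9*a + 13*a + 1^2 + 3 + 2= 20*a^2 + 22*a + 6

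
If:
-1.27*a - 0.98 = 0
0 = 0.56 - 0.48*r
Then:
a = -0.77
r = 1.17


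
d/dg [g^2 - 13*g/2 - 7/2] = 2*g - 13/2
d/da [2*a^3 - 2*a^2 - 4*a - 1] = 6*a^2 - 4*a - 4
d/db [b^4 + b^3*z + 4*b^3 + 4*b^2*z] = b*(4*b^2 + 3*b*z + 12*b + 8*z)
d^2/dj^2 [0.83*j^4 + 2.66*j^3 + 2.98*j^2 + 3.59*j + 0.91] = 9.96*j^2 + 15.96*j + 5.96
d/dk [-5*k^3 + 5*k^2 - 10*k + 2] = -15*k^2 + 10*k - 10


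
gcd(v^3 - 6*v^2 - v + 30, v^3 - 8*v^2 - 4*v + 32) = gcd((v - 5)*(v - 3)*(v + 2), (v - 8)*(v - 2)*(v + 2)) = v + 2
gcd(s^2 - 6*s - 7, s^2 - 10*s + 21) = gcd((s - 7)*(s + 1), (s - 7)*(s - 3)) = s - 7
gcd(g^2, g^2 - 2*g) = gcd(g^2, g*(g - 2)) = g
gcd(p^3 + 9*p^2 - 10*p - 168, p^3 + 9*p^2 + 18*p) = p + 6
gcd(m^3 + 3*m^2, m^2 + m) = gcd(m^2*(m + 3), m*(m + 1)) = m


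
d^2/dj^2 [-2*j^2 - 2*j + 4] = -4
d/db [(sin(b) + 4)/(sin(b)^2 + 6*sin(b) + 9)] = -(sin(b) + 5)*cos(b)/(sin(b) + 3)^3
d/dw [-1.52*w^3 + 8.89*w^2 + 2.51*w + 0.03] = -4.56*w^2 + 17.78*w + 2.51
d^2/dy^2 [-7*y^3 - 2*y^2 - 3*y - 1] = -42*y - 4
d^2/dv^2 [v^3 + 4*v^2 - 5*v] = 6*v + 8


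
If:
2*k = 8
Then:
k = 4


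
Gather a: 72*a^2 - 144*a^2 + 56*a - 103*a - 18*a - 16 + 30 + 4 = -72*a^2 - 65*a + 18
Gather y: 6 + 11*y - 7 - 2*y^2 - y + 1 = -2*y^2 + 10*y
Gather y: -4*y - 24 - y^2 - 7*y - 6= -y^2 - 11*y - 30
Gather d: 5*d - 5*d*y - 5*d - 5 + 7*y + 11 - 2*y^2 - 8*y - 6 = -5*d*y - 2*y^2 - y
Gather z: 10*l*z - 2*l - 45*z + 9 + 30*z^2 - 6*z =-2*l + 30*z^2 + z*(10*l - 51) + 9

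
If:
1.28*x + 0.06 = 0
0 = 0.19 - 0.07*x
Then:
No Solution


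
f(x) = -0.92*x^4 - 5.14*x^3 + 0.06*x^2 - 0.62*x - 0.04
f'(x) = -3.68*x^3 - 15.42*x^2 + 0.12*x - 0.62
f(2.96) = -205.28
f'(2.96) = -230.81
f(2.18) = -75.14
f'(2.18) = -111.77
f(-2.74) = 55.99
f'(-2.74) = -41.02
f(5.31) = -1502.63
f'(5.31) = -985.74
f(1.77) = -38.48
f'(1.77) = -69.12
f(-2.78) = 57.63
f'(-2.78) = -41.06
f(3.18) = -260.77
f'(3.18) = -274.51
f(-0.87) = 3.40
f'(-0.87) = -9.97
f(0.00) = -0.04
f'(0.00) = -0.62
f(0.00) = -0.04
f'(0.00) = -0.62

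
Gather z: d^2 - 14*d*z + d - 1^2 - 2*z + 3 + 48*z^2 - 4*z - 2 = d^2 + d + 48*z^2 + z*(-14*d - 6)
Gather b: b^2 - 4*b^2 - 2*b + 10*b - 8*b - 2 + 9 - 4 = 3 - 3*b^2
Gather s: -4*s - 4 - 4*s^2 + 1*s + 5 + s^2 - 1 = -3*s^2 - 3*s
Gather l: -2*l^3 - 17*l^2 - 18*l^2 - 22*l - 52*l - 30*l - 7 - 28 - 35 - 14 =-2*l^3 - 35*l^2 - 104*l - 84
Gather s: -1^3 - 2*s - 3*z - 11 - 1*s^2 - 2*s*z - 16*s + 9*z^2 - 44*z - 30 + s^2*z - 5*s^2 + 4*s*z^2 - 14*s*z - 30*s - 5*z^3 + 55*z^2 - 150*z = s^2*(z - 6) + s*(4*z^2 - 16*z - 48) - 5*z^3 + 64*z^2 - 197*z - 42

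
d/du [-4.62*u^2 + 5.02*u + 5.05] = 5.02 - 9.24*u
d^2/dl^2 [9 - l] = 0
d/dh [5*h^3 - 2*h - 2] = 15*h^2 - 2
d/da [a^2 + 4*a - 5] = 2*a + 4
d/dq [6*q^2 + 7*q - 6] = 12*q + 7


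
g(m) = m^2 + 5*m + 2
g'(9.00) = 23.00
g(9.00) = 128.00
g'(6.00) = 17.00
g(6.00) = 68.00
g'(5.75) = 16.50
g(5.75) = 63.81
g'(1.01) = 7.02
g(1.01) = 8.07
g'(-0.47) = 4.06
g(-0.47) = -0.13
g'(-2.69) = -0.38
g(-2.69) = -4.21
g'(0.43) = 5.86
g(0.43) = 4.33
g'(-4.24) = -3.48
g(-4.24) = -1.22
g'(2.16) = 9.32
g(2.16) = 17.47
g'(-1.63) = 1.74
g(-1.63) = -3.49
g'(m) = 2*m + 5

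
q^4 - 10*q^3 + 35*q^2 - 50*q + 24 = (q - 4)*(q - 3)*(q - 2)*(q - 1)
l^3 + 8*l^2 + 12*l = l*(l + 2)*(l + 6)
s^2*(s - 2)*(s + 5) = s^4 + 3*s^3 - 10*s^2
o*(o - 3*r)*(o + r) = o^3 - 2*o^2*r - 3*o*r^2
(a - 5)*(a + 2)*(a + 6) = a^3 + 3*a^2 - 28*a - 60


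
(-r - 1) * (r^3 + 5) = -r^4 - r^3 - 5*r - 5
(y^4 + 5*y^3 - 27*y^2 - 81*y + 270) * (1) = y^4 + 5*y^3 - 27*y^2 - 81*y + 270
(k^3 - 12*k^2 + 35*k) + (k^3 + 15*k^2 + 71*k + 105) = 2*k^3 + 3*k^2 + 106*k + 105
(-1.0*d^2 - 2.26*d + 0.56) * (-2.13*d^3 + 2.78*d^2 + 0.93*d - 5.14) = 2.13*d^5 + 2.0338*d^4 - 8.4056*d^3 + 4.595*d^2 + 12.1372*d - 2.8784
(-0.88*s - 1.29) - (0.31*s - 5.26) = 3.97 - 1.19*s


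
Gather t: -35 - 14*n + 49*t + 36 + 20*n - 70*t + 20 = 6*n - 21*t + 21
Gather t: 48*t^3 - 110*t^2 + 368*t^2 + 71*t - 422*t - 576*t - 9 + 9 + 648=48*t^3 + 258*t^2 - 927*t + 648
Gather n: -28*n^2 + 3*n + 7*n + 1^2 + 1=-28*n^2 + 10*n + 2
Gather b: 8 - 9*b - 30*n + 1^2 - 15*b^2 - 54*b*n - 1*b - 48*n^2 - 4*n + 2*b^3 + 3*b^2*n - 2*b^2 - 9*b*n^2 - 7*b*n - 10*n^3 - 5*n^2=2*b^3 + b^2*(3*n - 17) + b*(-9*n^2 - 61*n - 10) - 10*n^3 - 53*n^2 - 34*n + 9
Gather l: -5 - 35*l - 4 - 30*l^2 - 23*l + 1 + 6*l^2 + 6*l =-24*l^2 - 52*l - 8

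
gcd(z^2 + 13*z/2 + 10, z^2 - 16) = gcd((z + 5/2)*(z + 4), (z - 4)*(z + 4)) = z + 4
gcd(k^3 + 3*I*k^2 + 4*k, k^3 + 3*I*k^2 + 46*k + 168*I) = k + 4*I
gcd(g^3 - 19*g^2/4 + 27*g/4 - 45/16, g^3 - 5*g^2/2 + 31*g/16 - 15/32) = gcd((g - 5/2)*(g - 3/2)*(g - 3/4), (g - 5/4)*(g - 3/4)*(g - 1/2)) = g - 3/4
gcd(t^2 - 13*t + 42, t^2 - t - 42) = t - 7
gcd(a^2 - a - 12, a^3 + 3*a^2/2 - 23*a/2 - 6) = 1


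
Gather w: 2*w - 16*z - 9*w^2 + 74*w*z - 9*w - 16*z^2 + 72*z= -9*w^2 + w*(74*z - 7) - 16*z^2 + 56*z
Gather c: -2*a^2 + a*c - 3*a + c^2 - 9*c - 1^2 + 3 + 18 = -2*a^2 - 3*a + c^2 + c*(a - 9) + 20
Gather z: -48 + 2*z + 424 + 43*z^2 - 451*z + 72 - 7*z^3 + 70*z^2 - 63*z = -7*z^3 + 113*z^2 - 512*z + 448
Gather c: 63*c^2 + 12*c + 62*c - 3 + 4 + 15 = 63*c^2 + 74*c + 16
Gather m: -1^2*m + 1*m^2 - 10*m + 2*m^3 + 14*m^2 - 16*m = 2*m^3 + 15*m^2 - 27*m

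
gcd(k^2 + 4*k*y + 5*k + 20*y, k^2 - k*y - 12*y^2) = 1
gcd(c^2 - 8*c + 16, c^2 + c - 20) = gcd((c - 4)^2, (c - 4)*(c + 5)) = c - 4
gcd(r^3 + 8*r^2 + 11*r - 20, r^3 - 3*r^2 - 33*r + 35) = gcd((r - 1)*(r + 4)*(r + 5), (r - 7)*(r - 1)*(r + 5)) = r^2 + 4*r - 5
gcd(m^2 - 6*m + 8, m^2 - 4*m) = m - 4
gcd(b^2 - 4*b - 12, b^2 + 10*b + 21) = 1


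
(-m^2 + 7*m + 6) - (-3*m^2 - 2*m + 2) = 2*m^2 + 9*m + 4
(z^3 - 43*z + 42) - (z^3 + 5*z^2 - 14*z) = -5*z^2 - 29*z + 42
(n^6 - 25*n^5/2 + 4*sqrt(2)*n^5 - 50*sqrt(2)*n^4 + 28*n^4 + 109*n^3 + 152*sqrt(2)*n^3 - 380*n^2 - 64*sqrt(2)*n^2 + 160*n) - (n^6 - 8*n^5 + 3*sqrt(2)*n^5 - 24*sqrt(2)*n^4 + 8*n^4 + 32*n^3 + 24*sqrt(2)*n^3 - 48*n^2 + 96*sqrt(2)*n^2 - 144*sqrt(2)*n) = -9*n^5/2 + sqrt(2)*n^5 - 26*sqrt(2)*n^4 + 20*n^4 + 77*n^3 + 128*sqrt(2)*n^3 - 332*n^2 - 160*sqrt(2)*n^2 + 160*n + 144*sqrt(2)*n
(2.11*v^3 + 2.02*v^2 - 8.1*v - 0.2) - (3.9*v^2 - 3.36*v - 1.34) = 2.11*v^3 - 1.88*v^2 - 4.74*v + 1.14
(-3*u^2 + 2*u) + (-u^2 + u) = -4*u^2 + 3*u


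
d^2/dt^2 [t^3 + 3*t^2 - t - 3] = 6*t + 6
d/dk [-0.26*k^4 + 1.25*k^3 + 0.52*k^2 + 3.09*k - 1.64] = -1.04*k^3 + 3.75*k^2 + 1.04*k + 3.09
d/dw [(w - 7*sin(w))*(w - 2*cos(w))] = (w - 7*sin(w))*(2*sin(w) + 1) - (w - 2*cos(w))*(7*cos(w) - 1)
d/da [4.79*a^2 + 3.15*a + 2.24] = 9.58*a + 3.15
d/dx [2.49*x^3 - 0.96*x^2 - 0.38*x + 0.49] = 7.47*x^2 - 1.92*x - 0.38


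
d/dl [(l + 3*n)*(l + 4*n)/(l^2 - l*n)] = 4*n*(-2*l^2 - 6*l*n + 3*n^2)/(l^2*(l^2 - 2*l*n + n^2))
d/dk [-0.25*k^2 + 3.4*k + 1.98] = 3.4 - 0.5*k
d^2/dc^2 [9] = 0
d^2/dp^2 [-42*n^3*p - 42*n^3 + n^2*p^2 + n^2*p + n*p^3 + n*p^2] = 2*n*(n + 3*p + 1)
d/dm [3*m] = 3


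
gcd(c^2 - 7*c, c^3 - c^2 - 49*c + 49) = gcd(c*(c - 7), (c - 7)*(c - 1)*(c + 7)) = c - 7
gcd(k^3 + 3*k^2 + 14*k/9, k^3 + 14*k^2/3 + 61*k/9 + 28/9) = k + 7/3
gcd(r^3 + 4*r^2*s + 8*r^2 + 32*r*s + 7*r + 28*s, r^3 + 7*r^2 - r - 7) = r^2 + 8*r + 7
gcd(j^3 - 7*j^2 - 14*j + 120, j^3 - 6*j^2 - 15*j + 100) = j^2 - j - 20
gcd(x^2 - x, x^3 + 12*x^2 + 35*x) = x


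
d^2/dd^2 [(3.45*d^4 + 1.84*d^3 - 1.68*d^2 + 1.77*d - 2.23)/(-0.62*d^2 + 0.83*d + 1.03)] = (-2.65236*d^6 + 10.65222*d^5 - 1.04120999999999*d^4 - 51.7074*d^3 - 41.778996*d^2 - 25.379616*d + 12.51162)/(0.238328*d^6 - 0.957156*d^5 + 0.0935579999999998*d^4 + 2.608441*d^3 - 0.155427*d^2 - 2.641641*d - 1.092727)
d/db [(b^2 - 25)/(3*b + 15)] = 1/3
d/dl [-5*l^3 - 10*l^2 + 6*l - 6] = -15*l^2 - 20*l + 6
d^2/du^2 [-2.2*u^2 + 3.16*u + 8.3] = -4.40000000000000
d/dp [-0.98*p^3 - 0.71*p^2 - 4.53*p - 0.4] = -2.94*p^2 - 1.42*p - 4.53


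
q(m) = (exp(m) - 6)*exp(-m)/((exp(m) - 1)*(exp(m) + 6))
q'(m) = -(exp(m) - 6)*exp(-m)/((exp(m) - 1)*(exp(m) + 6)) - (exp(m) - 6)/((exp(m) - 1)*(exp(m) + 6)^2) - (exp(m) - 6)/((exp(m) - 1)^2*(exp(m) + 6)) + 1/((exp(m) - 1)*(exp(m) + 6)) = (-2*exp(3*m) + 13*exp(2*m) + 60*exp(m) - 36)*exp(-m)/(exp(4*m) + 10*exp(3*m) + 13*exp(2*m) - 60*exp(m) + 36)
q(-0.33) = 3.89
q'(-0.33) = 5.11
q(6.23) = 0.00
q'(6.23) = -0.00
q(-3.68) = 40.33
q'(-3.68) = -39.63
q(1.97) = 0.00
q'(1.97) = 0.01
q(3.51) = 0.00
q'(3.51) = -0.00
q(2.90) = 0.00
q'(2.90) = -0.00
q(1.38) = -0.02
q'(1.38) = 0.08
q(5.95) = 0.00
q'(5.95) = -0.00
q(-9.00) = 8103.75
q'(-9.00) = -8103.08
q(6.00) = 0.00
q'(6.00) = 0.00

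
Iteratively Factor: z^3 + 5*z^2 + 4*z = (z)*(z^2 + 5*z + 4) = z*(z + 4)*(z + 1)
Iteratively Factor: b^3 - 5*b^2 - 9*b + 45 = (b - 3)*(b^2 - 2*b - 15) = (b - 5)*(b - 3)*(b + 3)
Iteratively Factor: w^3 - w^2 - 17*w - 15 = (w - 5)*(w^2 + 4*w + 3) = (w - 5)*(w + 3)*(w + 1)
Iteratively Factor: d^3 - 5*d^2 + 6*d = (d - 2)*(d^2 - 3*d) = (d - 3)*(d - 2)*(d)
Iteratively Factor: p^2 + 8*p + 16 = (p + 4)*(p + 4)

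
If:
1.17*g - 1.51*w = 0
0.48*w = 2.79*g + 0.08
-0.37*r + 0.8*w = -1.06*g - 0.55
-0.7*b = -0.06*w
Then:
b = -0.00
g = -0.03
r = 1.34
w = -0.03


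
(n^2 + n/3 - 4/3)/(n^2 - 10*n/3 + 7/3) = (3*n + 4)/(3*n - 7)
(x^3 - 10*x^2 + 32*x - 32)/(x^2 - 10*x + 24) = (x^2 - 6*x + 8)/(x - 6)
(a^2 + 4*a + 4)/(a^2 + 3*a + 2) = (a + 2)/(a + 1)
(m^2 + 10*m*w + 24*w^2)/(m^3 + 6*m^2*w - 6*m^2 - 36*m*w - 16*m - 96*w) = (m + 4*w)/(m^2 - 6*m - 16)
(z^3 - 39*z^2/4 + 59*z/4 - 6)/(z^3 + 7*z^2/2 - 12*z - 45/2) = (4*z^3 - 39*z^2 + 59*z - 24)/(2*(2*z^3 + 7*z^2 - 24*z - 45))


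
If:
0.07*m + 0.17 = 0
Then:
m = -2.43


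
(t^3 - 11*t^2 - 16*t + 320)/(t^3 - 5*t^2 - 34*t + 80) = (t - 8)/(t - 2)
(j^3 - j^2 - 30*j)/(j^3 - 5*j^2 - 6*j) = (j + 5)/(j + 1)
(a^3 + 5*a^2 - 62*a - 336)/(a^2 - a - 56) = a + 6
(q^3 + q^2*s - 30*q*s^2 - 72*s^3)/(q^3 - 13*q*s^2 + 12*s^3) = (q^2 - 3*q*s - 18*s^2)/(q^2 - 4*q*s + 3*s^2)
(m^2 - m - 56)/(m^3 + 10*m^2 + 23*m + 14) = (m - 8)/(m^2 + 3*m + 2)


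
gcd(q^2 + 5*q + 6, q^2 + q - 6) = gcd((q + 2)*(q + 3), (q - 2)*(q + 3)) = q + 3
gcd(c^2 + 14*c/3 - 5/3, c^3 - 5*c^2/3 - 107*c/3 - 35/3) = c + 5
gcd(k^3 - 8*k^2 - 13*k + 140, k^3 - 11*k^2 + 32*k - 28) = k - 7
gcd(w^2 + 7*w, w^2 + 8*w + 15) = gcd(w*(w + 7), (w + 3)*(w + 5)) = 1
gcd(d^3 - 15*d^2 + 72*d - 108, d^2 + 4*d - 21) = d - 3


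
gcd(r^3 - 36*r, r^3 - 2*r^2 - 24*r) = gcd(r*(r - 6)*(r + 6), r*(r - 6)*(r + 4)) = r^2 - 6*r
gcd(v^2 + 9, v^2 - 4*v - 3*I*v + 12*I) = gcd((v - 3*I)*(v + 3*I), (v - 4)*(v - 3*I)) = v - 3*I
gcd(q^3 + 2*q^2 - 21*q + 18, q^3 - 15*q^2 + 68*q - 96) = q - 3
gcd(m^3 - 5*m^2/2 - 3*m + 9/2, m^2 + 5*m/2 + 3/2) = m + 3/2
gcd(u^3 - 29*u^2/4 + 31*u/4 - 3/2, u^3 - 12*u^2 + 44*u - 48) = u - 6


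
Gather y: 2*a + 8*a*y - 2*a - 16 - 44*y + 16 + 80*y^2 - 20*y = 80*y^2 + y*(8*a - 64)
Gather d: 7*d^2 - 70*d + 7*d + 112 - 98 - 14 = 7*d^2 - 63*d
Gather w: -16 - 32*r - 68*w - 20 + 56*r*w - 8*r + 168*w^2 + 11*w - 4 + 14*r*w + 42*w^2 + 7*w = -40*r + 210*w^2 + w*(70*r - 50) - 40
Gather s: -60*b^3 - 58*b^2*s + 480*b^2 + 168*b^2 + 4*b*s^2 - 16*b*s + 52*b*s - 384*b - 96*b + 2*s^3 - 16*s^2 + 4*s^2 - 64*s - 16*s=-60*b^3 + 648*b^2 - 480*b + 2*s^3 + s^2*(4*b - 12) + s*(-58*b^2 + 36*b - 80)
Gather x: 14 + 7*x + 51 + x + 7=8*x + 72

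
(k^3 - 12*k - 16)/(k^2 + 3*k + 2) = (k^2 - 2*k - 8)/(k + 1)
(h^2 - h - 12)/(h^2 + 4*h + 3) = (h - 4)/(h + 1)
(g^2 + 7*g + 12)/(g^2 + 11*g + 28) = (g + 3)/(g + 7)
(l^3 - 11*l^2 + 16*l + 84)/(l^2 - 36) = (l^2 - 5*l - 14)/(l + 6)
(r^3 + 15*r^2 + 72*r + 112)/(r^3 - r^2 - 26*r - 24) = (r^2 + 11*r + 28)/(r^2 - 5*r - 6)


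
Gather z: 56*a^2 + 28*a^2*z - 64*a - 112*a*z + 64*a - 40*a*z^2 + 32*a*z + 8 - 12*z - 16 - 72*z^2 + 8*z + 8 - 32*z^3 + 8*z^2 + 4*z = 56*a^2 - 32*z^3 + z^2*(-40*a - 64) + z*(28*a^2 - 80*a)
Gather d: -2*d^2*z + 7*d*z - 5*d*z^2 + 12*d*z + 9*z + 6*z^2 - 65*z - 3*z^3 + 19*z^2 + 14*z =-2*d^2*z + d*(-5*z^2 + 19*z) - 3*z^3 + 25*z^2 - 42*z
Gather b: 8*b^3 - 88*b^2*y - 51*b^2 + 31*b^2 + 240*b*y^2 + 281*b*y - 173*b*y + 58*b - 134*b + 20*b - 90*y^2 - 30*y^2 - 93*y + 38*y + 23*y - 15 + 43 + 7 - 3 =8*b^3 + b^2*(-88*y - 20) + b*(240*y^2 + 108*y - 56) - 120*y^2 - 32*y + 32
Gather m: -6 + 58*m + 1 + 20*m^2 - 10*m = 20*m^2 + 48*m - 5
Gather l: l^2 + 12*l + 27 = l^2 + 12*l + 27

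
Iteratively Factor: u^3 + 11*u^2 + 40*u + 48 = (u + 3)*(u^2 + 8*u + 16) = (u + 3)*(u + 4)*(u + 4)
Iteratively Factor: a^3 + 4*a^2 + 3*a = (a + 1)*(a^2 + 3*a) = (a + 1)*(a + 3)*(a)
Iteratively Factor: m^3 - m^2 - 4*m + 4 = (m - 2)*(m^2 + m - 2) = (m - 2)*(m + 2)*(m - 1)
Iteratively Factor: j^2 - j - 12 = (j + 3)*(j - 4)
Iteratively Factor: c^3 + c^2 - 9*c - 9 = (c - 3)*(c^2 + 4*c + 3) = (c - 3)*(c + 1)*(c + 3)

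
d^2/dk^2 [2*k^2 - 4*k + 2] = 4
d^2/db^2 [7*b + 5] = 0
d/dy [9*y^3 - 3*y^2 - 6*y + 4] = 27*y^2 - 6*y - 6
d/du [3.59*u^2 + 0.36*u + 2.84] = 7.18*u + 0.36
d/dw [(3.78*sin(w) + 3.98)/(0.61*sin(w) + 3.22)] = 9.7438*cos(w)/(0.61*sin(w) + 3.22)^2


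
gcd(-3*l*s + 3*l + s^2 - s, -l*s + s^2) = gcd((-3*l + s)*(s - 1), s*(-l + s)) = 1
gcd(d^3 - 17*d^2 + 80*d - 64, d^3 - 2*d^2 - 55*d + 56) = d^2 - 9*d + 8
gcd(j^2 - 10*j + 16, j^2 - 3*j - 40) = j - 8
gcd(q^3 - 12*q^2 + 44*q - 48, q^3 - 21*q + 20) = q - 4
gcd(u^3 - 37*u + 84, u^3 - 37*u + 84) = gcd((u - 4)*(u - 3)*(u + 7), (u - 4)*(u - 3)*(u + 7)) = u^3 - 37*u + 84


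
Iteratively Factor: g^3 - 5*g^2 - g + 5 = (g - 1)*(g^2 - 4*g - 5) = (g - 1)*(g + 1)*(g - 5)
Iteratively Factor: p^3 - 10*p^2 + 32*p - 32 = (p - 2)*(p^2 - 8*p + 16) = (p - 4)*(p - 2)*(p - 4)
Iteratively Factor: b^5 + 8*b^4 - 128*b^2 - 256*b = (b + 4)*(b^4 + 4*b^3 - 16*b^2 - 64*b) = (b + 4)^2*(b^3 - 16*b) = (b - 4)*(b + 4)^2*(b^2 + 4*b) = (b - 4)*(b + 4)^3*(b)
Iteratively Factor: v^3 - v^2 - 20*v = (v)*(v^2 - v - 20) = v*(v + 4)*(v - 5)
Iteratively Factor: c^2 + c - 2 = (c - 1)*(c + 2)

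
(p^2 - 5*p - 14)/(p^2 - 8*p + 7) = (p + 2)/(p - 1)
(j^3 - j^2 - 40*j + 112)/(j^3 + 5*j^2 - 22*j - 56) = (j - 4)/(j + 2)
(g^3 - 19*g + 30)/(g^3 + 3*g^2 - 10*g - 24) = (g^2 + 3*g - 10)/(g^2 + 6*g + 8)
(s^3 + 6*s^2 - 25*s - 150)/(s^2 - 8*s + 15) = (s^2 + 11*s + 30)/(s - 3)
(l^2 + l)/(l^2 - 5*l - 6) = l/(l - 6)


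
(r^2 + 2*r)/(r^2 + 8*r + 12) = r/(r + 6)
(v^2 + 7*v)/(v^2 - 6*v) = (v + 7)/(v - 6)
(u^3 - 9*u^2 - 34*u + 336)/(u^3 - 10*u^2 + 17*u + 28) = (u^2 - 2*u - 48)/(u^2 - 3*u - 4)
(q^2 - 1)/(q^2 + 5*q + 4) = (q - 1)/(q + 4)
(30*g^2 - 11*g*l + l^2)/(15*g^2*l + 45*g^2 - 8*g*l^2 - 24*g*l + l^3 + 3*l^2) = (6*g - l)/(3*g*l + 9*g - l^2 - 3*l)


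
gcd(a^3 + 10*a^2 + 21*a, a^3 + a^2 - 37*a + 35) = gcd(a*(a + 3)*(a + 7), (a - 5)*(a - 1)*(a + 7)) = a + 7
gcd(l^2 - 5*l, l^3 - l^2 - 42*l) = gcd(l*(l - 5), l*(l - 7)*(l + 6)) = l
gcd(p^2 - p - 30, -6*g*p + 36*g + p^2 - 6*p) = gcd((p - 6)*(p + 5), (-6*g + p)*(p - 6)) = p - 6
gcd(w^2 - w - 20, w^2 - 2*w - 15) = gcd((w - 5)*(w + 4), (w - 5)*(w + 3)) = w - 5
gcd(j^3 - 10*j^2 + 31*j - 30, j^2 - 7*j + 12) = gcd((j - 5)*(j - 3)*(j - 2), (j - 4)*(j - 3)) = j - 3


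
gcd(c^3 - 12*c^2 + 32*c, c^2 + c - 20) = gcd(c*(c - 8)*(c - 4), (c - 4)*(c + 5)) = c - 4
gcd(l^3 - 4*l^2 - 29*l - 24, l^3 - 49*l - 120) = l^2 - 5*l - 24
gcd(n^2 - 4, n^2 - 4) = n^2 - 4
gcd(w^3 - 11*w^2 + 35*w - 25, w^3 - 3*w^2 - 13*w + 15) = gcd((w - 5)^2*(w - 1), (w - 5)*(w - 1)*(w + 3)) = w^2 - 6*w + 5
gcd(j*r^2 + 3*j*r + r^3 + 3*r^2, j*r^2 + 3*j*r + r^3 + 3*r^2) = j*r^2 + 3*j*r + r^3 + 3*r^2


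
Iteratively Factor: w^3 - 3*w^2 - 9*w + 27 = (w + 3)*(w^2 - 6*w + 9) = (w - 3)*(w + 3)*(w - 3)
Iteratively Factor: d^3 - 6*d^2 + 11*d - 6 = (d - 3)*(d^2 - 3*d + 2) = (d - 3)*(d - 2)*(d - 1)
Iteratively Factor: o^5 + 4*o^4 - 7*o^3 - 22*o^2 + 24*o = (o - 2)*(o^4 + 6*o^3 + 5*o^2 - 12*o) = (o - 2)*(o + 4)*(o^3 + 2*o^2 - 3*o) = (o - 2)*(o + 3)*(o + 4)*(o^2 - o) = o*(o - 2)*(o + 3)*(o + 4)*(o - 1)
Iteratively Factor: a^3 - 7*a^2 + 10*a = (a)*(a^2 - 7*a + 10) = a*(a - 2)*(a - 5)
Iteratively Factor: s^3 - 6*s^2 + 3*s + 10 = (s - 5)*(s^2 - s - 2) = (s - 5)*(s - 2)*(s + 1)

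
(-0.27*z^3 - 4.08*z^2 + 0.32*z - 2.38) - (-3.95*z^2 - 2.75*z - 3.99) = -0.27*z^3 - 0.13*z^2 + 3.07*z + 1.61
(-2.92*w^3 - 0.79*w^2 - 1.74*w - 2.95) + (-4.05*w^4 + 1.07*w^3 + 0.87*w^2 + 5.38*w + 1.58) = -4.05*w^4 - 1.85*w^3 + 0.08*w^2 + 3.64*w - 1.37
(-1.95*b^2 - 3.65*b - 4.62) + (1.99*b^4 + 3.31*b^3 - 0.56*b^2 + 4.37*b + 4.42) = 1.99*b^4 + 3.31*b^3 - 2.51*b^2 + 0.72*b - 0.2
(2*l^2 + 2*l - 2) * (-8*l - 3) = -16*l^3 - 22*l^2 + 10*l + 6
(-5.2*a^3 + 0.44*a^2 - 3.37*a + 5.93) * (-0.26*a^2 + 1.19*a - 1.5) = 1.352*a^5 - 6.3024*a^4 + 9.1998*a^3 - 6.2121*a^2 + 12.1117*a - 8.895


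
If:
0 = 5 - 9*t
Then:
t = 5/9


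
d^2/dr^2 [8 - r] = 0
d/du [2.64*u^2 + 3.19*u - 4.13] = 5.28*u + 3.19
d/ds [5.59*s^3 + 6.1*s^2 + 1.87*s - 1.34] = 16.77*s^2 + 12.2*s + 1.87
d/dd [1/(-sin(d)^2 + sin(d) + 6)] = (2*sin(d) - 1)*cos(d)/(sin(d) + cos(d)^2 + 5)^2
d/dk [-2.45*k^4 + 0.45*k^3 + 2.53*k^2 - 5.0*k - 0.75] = -9.8*k^3 + 1.35*k^2 + 5.06*k - 5.0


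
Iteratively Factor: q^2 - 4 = (q - 2)*(q + 2)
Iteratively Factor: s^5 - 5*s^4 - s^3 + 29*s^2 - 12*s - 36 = (s - 3)*(s^4 - 2*s^3 - 7*s^2 + 8*s + 12) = (s - 3)^2*(s^3 + s^2 - 4*s - 4) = (s - 3)^2*(s - 2)*(s^2 + 3*s + 2) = (s - 3)^2*(s - 2)*(s + 2)*(s + 1)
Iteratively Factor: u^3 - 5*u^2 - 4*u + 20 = (u + 2)*(u^2 - 7*u + 10) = (u - 5)*(u + 2)*(u - 2)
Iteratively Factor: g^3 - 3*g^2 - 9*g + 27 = (g - 3)*(g^2 - 9) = (g - 3)*(g + 3)*(g - 3)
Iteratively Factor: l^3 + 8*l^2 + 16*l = (l + 4)*(l^2 + 4*l) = l*(l + 4)*(l + 4)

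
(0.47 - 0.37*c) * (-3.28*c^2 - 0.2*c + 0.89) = 1.2136*c^3 - 1.4676*c^2 - 0.4233*c + 0.4183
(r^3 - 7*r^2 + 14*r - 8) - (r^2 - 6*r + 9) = r^3 - 8*r^2 + 20*r - 17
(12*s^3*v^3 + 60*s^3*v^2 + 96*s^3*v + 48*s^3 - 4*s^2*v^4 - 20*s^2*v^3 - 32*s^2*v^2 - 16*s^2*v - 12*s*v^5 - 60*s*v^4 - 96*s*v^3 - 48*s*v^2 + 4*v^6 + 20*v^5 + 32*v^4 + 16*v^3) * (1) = 12*s^3*v^3 + 60*s^3*v^2 + 96*s^3*v + 48*s^3 - 4*s^2*v^4 - 20*s^2*v^3 - 32*s^2*v^2 - 16*s^2*v - 12*s*v^5 - 60*s*v^4 - 96*s*v^3 - 48*s*v^2 + 4*v^6 + 20*v^5 + 32*v^4 + 16*v^3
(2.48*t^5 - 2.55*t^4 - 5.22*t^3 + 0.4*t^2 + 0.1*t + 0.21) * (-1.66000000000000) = -4.1168*t^5 + 4.233*t^4 + 8.6652*t^3 - 0.664*t^2 - 0.166*t - 0.3486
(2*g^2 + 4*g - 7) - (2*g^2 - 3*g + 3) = 7*g - 10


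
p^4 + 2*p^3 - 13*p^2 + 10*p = p*(p - 2)*(p - 1)*(p + 5)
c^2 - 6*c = c*(c - 6)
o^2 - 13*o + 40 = (o - 8)*(o - 5)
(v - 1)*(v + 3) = v^2 + 2*v - 3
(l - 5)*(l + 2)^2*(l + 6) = l^4 + 5*l^3 - 22*l^2 - 116*l - 120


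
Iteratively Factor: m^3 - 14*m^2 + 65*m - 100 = (m - 5)*(m^2 - 9*m + 20) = (m - 5)^2*(m - 4)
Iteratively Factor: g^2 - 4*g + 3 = (g - 1)*(g - 3)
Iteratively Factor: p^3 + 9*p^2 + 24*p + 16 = (p + 4)*(p^2 + 5*p + 4) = (p + 4)^2*(p + 1)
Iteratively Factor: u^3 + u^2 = (u)*(u^2 + u) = u^2*(u + 1)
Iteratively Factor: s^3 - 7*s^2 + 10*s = (s)*(s^2 - 7*s + 10) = s*(s - 5)*(s - 2)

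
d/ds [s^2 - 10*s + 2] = 2*s - 10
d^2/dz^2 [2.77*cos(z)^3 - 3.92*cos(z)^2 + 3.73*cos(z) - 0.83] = -5.8075*cos(z) + 7.84*cos(2*z) - 6.2325*cos(3*z)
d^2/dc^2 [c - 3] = 0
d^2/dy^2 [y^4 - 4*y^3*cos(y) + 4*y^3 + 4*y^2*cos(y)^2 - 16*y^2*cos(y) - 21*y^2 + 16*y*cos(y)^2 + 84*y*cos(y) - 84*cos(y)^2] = 4*y^3*cos(y) + 24*y^2*sin(y) + 16*y^2*cos(y) - 8*y^2*cos(2*y) + 12*y^2 + 64*y*sin(y) - 16*y*sin(2*y) - 108*y*cos(y) - 32*y*cos(2*y) + 24*y - 168*sin(y) - 32*sin(2*y) - 32*cos(y) + 172*cos(2*y) - 38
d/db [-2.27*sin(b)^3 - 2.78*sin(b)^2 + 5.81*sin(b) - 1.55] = (-6.81*sin(b)^2 - 5.56*sin(b) + 5.81)*cos(b)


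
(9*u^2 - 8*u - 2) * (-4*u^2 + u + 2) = -36*u^4 + 41*u^3 + 18*u^2 - 18*u - 4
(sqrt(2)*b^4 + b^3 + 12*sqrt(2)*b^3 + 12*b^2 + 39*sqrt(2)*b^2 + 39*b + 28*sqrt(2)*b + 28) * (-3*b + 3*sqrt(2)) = -3*sqrt(2)*b^5 - 36*sqrt(2)*b^4 + 3*b^4 - 114*sqrt(2)*b^3 + 36*b^3 - 48*sqrt(2)*b^2 + 117*b^2 + 84*b + 117*sqrt(2)*b + 84*sqrt(2)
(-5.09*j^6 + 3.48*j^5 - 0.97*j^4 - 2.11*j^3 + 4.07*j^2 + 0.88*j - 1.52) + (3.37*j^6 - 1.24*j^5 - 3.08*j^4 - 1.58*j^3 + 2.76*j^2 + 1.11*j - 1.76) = -1.72*j^6 + 2.24*j^5 - 4.05*j^4 - 3.69*j^3 + 6.83*j^2 + 1.99*j - 3.28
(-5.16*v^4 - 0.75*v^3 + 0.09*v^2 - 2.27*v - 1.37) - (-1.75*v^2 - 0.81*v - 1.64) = -5.16*v^4 - 0.75*v^3 + 1.84*v^2 - 1.46*v + 0.27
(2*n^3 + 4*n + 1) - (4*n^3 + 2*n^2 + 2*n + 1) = -2*n^3 - 2*n^2 + 2*n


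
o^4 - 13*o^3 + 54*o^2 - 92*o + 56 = (o - 7)*(o - 2)^3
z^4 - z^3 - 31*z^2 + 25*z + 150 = (z - 5)*(z - 3)*(z + 2)*(z + 5)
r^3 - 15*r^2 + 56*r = r*(r - 8)*(r - 7)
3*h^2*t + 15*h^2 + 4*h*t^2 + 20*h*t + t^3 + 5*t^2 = (h + t)*(3*h + t)*(t + 5)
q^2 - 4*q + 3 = (q - 3)*(q - 1)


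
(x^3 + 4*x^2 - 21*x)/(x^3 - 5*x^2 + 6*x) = (x + 7)/(x - 2)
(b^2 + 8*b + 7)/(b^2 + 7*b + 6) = (b + 7)/(b + 6)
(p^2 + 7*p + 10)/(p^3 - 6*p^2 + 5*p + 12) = (p^2 + 7*p + 10)/(p^3 - 6*p^2 + 5*p + 12)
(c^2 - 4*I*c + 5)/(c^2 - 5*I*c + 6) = (c - 5*I)/(c - 6*I)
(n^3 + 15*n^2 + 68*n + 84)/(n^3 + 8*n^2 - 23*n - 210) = (n + 2)/(n - 5)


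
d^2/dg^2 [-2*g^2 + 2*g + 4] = -4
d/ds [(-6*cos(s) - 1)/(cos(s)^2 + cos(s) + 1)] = (6*sin(s)^2 - 2*cos(s) - 1)*sin(s)/(cos(s)^2 + cos(s) + 1)^2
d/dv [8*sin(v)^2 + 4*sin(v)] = 4*(4*sin(v) + 1)*cos(v)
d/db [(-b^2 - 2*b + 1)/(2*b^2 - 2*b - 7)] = 2*(3*b^2 + 5*b + 8)/(4*b^4 - 8*b^3 - 24*b^2 + 28*b + 49)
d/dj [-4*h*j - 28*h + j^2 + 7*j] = -4*h + 2*j + 7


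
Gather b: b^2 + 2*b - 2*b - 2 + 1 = b^2 - 1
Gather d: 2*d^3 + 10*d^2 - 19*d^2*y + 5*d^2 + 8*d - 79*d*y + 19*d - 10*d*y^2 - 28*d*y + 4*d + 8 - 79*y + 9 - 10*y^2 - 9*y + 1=2*d^3 + d^2*(15 - 19*y) + d*(-10*y^2 - 107*y + 31) - 10*y^2 - 88*y + 18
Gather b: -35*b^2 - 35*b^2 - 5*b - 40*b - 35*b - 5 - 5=-70*b^2 - 80*b - 10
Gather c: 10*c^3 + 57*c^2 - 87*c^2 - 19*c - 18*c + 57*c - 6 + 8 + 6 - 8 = 10*c^3 - 30*c^2 + 20*c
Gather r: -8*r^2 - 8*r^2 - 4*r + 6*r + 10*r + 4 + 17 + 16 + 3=-16*r^2 + 12*r + 40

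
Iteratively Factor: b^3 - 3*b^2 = (b - 3)*(b^2) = b*(b - 3)*(b)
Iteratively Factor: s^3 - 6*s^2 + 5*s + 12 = (s + 1)*(s^2 - 7*s + 12) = (s - 3)*(s + 1)*(s - 4)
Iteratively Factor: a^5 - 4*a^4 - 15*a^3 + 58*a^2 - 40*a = (a)*(a^4 - 4*a^3 - 15*a^2 + 58*a - 40) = a*(a - 1)*(a^3 - 3*a^2 - 18*a + 40) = a*(a - 5)*(a - 1)*(a^2 + 2*a - 8) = a*(a - 5)*(a - 1)*(a + 4)*(a - 2)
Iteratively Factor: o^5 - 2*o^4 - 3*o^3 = (o - 3)*(o^4 + o^3) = o*(o - 3)*(o^3 + o^2) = o*(o - 3)*(o + 1)*(o^2) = o^2*(o - 3)*(o + 1)*(o)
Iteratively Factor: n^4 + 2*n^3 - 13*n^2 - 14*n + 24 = (n + 2)*(n^3 - 13*n + 12) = (n - 1)*(n + 2)*(n^2 + n - 12) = (n - 1)*(n + 2)*(n + 4)*(n - 3)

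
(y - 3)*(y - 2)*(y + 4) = y^3 - y^2 - 14*y + 24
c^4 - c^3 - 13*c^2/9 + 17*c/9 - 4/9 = (c - 1)^2*(c - 1/3)*(c + 4/3)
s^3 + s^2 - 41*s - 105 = (s - 7)*(s + 3)*(s + 5)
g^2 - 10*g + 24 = (g - 6)*(g - 4)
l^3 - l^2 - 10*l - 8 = (l - 4)*(l + 1)*(l + 2)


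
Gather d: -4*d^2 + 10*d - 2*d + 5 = -4*d^2 + 8*d + 5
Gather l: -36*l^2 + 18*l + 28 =-36*l^2 + 18*l + 28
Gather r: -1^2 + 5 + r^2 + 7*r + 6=r^2 + 7*r + 10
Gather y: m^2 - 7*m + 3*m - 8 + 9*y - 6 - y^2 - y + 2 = m^2 - 4*m - y^2 + 8*y - 12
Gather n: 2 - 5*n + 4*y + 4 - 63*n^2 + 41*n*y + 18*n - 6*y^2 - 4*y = -63*n^2 + n*(41*y + 13) - 6*y^2 + 6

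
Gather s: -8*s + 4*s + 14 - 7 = 7 - 4*s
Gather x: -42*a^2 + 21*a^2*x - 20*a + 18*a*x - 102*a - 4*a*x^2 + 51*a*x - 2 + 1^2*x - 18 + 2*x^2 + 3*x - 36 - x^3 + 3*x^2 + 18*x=-42*a^2 - 122*a - x^3 + x^2*(5 - 4*a) + x*(21*a^2 + 69*a + 22) - 56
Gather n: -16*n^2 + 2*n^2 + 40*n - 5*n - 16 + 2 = -14*n^2 + 35*n - 14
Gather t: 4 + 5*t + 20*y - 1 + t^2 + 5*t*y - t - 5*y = t^2 + t*(5*y + 4) + 15*y + 3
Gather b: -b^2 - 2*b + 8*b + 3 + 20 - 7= -b^2 + 6*b + 16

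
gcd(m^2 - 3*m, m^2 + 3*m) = m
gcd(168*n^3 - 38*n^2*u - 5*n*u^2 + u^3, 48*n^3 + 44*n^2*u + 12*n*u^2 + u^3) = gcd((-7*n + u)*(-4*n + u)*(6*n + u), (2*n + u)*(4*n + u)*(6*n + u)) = 6*n + u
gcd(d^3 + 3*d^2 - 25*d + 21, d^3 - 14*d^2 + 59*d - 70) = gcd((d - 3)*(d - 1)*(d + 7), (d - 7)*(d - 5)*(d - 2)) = 1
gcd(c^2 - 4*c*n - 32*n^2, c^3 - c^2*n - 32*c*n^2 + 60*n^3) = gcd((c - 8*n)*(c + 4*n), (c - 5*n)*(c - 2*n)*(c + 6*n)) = 1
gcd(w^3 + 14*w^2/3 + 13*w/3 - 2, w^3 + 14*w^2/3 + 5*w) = w + 3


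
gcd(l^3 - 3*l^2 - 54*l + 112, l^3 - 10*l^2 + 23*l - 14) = l - 2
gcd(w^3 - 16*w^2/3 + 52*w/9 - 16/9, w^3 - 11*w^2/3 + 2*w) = w - 2/3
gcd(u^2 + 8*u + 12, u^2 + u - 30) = u + 6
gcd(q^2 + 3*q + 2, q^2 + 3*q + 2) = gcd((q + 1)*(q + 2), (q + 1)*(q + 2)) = q^2 + 3*q + 2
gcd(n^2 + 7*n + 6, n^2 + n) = n + 1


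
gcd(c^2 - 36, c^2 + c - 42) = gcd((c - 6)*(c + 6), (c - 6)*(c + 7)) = c - 6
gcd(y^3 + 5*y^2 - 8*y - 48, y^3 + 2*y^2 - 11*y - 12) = y^2 + y - 12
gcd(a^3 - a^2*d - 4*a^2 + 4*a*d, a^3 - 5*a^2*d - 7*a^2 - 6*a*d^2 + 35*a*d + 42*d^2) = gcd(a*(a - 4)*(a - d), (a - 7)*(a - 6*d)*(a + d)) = 1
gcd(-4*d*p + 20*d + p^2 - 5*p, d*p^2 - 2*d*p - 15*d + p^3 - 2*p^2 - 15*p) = p - 5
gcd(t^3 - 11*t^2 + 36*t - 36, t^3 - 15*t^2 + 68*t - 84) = t^2 - 8*t + 12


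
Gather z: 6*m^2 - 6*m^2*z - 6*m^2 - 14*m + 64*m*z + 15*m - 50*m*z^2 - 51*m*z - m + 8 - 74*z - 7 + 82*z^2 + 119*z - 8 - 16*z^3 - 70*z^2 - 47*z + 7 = -16*z^3 + z^2*(12 - 50*m) + z*(-6*m^2 + 13*m - 2)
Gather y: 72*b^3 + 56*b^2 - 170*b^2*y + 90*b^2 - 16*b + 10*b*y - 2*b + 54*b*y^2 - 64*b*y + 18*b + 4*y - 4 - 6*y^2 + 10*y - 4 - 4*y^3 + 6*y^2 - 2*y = 72*b^3 + 146*b^2 + 54*b*y^2 - 4*y^3 + y*(-170*b^2 - 54*b + 12) - 8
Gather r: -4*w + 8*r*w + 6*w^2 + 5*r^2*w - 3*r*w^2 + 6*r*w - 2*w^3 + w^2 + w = 5*r^2*w + r*(-3*w^2 + 14*w) - 2*w^3 + 7*w^2 - 3*w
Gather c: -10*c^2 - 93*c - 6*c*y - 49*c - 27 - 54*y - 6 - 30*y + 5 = -10*c^2 + c*(-6*y - 142) - 84*y - 28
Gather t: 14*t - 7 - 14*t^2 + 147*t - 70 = -14*t^2 + 161*t - 77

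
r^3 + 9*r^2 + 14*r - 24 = (r - 1)*(r + 4)*(r + 6)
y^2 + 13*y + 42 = (y + 6)*(y + 7)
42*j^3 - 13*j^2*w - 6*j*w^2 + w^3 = (-7*j + w)*(-2*j + w)*(3*j + w)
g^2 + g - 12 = (g - 3)*(g + 4)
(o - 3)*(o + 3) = o^2 - 9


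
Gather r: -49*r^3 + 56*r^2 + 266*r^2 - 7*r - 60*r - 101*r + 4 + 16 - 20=-49*r^3 + 322*r^2 - 168*r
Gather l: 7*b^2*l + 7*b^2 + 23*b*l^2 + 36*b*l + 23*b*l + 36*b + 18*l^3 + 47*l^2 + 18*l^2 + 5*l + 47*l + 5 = 7*b^2 + 36*b + 18*l^3 + l^2*(23*b + 65) + l*(7*b^2 + 59*b + 52) + 5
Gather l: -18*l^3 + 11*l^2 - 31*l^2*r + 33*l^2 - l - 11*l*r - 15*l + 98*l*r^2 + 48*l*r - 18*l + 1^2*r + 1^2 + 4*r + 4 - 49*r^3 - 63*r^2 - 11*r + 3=-18*l^3 + l^2*(44 - 31*r) + l*(98*r^2 + 37*r - 34) - 49*r^3 - 63*r^2 - 6*r + 8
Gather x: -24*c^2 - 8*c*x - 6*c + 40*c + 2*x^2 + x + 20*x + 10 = -24*c^2 + 34*c + 2*x^2 + x*(21 - 8*c) + 10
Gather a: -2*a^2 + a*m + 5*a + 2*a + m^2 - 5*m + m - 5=-2*a^2 + a*(m + 7) + m^2 - 4*m - 5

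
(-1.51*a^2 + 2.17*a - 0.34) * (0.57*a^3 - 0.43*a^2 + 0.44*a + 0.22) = -0.8607*a^5 + 1.8862*a^4 - 1.7913*a^3 + 0.7688*a^2 + 0.3278*a - 0.0748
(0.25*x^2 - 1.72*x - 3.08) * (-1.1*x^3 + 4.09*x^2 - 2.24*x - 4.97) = -0.275*x^5 + 2.9145*x^4 - 4.2068*x^3 - 9.9869*x^2 + 15.4476*x + 15.3076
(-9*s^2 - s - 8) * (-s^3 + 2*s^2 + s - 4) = 9*s^5 - 17*s^4 - 3*s^3 + 19*s^2 - 4*s + 32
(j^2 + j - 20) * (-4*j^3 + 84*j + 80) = -4*j^5 - 4*j^4 + 164*j^3 + 164*j^2 - 1600*j - 1600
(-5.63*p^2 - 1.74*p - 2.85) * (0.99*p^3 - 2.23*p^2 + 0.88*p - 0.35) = -5.5737*p^5 + 10.8323*p^4 - 3.8957*p^3 + 6.7948*p^2 - 1.899*p + 0.9975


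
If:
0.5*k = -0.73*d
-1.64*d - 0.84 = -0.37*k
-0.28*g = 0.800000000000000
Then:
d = -0.39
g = -2.86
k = 0.56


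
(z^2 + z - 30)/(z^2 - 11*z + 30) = (z + 6)/(z - 6)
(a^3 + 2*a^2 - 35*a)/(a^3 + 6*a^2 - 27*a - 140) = a/(a + 4)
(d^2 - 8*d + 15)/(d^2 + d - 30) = (d - 3)/(d + 6)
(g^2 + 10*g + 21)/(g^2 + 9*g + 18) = (g + 7)/(g + 6)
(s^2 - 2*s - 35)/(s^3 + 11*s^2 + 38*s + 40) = (s - 7)/(s^2 + 6*s + 8)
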